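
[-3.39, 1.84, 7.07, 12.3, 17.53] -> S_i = -3.39 + 5.23*i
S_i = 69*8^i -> [69, 552, 4416, 35328, 282624]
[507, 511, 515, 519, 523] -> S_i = 507 + 4*i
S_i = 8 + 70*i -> [8, 78, 148, 218, 288]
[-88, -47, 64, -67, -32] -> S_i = Random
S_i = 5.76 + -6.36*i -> [5.76, -0.6, -6.96, -13.32, -19.68]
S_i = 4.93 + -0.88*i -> [4.93, 4.05, 3.17, 2.29, 1.41]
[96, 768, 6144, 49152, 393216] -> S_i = 96*8^i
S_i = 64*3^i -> [64, 192, 576, 1728, 5184]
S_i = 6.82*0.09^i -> [6.82, 0.61, 0.06, 0.0, 0.0]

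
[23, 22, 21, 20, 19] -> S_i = 23 + -1*i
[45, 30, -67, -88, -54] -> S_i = Random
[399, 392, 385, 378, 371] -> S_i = 399 + -7*i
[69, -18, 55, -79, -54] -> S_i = Random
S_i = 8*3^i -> [8, 24, 72, 216, 648]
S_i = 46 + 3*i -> [46, 49, 52, 55, 58]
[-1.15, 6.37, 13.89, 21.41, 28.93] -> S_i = -1.15 + 7.52*i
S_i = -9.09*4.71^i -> [-9.09, -42.81, -201.65, -949.79, -4473.5]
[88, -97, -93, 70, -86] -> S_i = Random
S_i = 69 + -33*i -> [69, 36, 3, -30, -63]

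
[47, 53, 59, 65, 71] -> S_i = 47 + 6*i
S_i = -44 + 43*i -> [-44, -1, 42, 85, 128]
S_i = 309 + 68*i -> [309, 377, 445, 513, 581]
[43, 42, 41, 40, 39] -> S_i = 43 + -1*i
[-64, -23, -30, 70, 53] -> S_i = Random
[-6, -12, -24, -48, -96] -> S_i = -6*2^i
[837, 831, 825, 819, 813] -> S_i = 837 + -6*i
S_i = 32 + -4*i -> [32, 28, 24, 20, 16]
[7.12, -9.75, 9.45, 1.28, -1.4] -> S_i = Random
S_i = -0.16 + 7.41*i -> [-0.16, 7.25, 14.66, 22.07, 29.48]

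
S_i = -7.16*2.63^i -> [-7.16, -18.83, -49.53, -130.25, -342.56]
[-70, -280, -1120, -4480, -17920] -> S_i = -70*4^i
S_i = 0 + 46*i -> [0, 46, 92, 138, 184]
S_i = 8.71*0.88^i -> [8.71, 7.66, 6.75, 5.94, 5.22]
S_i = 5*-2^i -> [5, -10, 20, -40, 80]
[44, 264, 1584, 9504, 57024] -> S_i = 44*6^i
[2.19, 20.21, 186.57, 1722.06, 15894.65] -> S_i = 2.19*9.23^i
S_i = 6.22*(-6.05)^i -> [6.22, -37.63, 227.67, -1377.39, 8333.2]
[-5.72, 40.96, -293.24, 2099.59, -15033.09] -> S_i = -5.72*(-7.16)^i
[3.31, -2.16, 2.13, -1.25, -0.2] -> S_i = Random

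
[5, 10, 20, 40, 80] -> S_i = 5*2^i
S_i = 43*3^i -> [43, 129, 387, 1161, 3483]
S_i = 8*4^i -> [8, 32, 128, 512, 2048]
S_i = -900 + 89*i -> [-900, -811, -722, -633, -544]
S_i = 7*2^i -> [7, 14, 28, 56, 112]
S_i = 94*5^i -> [94, 470, 2350, 11750, 58750]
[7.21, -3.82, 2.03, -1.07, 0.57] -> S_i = 7.21*(-0.53)^i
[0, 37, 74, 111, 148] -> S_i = 0 + 37*i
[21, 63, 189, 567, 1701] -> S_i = 21*3^i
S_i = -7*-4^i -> [-7, 28, -112, 448, -1792]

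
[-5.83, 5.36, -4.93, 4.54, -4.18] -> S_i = -5.83*(-0.92)^i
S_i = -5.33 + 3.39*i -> [-5.33, -1.94, 1.45, 4.84, 8.23]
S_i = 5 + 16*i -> [5, 21, 37, 53, 69]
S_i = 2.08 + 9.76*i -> [2.08, 11.84, 21.6, 31.36, 41.12]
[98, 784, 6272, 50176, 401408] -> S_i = 98*8^i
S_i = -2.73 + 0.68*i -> [-2.73, -2.05, -1.37, -0.69, -0.01]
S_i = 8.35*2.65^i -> [8.35, 22.13, 58.64, 155.39, 411.78]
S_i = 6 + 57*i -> [6, 63, 120, 177, 234]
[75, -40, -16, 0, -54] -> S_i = Random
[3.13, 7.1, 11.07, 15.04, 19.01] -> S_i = 3.13 + 3.97*i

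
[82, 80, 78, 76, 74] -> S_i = 82 + -2*i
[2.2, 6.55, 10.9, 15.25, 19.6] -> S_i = 2.20 + 4.35*i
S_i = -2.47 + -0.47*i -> [-2.47, -2.94, -3.41, -3.88, -4.35]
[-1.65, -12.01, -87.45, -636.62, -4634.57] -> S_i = -1.65*7.28^i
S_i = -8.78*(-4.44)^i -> [-8.78, 38.98, -173.09, 768.5, -3412.14]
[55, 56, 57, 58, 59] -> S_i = 55 + 1*i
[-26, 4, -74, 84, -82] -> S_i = Random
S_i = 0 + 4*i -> [0, 4, 8, 12, 16]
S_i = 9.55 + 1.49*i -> [9.55, 11.04, 12.53, 14.02, 15.51]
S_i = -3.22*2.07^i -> [-3.22, -6.67, -13.8, -28.56, -59.12]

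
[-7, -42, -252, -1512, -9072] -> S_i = -7*6^i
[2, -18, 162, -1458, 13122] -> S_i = 2*-9^i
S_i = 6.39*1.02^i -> [6.39, 6.52, 6.65, 6.78, 6.92]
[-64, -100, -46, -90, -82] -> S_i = Random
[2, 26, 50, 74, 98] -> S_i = 2 + 24*i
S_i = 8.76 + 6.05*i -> [8.76, 14.81, 20.86, 26.91, 32.96]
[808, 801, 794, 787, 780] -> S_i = 808 + -7*i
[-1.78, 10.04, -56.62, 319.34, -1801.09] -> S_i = -1.78*(-5.64)^i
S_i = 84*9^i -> [84, 756, 6804, 61236, 551124]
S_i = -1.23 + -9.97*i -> [-1.23, -11.2, -21.17, -31.14, -41.11]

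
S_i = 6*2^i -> [6, 12, 24, 48, 96]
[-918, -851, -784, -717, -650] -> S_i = -918 + 67*i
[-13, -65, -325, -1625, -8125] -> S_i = -13*5^i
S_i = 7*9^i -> [7, 63, 567, 5103, 45927]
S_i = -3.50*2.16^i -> [-3.5, -7.56, -16.33, -35.27, -76.19]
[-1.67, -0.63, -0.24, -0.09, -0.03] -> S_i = -1.67*0.38^i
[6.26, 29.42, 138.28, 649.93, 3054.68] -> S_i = 6.26*4.70^i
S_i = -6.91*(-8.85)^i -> [-6.91, 61.15, -541.21, 4789.7, -42388.8]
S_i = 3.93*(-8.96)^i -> [3.93, -35.21, 315.51, -2826.94, 25329.38]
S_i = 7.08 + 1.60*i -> [7.08, 8.68, 10.28, 11.88, 13.48]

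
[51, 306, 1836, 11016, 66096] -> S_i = 51*6^i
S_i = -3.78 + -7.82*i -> [-3.78, -11.6, -19.42, -27.24, -35.06]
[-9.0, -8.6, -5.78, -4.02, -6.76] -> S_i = Random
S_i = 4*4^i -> [4, 16, 64, 256, 1024]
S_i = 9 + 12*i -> [9, 21, 33, 45, 57]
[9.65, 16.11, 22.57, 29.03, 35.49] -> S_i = 9.65 + 6.46*i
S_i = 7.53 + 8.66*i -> [7.53, 16.19, 24.85, 33.51, 42.17]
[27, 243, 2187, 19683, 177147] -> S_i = 27*9^i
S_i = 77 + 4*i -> [77, 81, 85, 89, 93]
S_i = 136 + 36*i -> [136, 172, 208, 244, 280]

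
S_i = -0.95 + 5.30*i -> [-0.95, 4.35, 9.65, 14.95, 20.25]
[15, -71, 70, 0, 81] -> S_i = Random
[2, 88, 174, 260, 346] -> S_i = 2 + 86*i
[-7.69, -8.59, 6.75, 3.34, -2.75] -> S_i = Random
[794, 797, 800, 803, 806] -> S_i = 794 + 3*i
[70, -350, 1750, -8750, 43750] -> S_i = 70*-5^i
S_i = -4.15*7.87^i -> [-4.15, -32.66, -257.04, -2022.89, -15920.15]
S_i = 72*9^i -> [72, 648, 5832, 52488, 472392]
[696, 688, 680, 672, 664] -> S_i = 696 + -8*i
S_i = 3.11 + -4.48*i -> [3.11, -1.37, -5.85, -10.33, -14.81]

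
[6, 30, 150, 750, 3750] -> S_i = 6*5^i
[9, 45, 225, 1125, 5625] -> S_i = 9*5^i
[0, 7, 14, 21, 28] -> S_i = 0 + 7*i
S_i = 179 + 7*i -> [179, 186, 193, 200, 207]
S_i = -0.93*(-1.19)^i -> [-0.93, 1.11, -1.32, 1.57, -1.86]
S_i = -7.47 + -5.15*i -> [-7.47, -12.62, -17.77, -22.92, -28.07]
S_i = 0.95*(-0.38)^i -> [0.95, -0.36, 0.14, -0.05, 0.02]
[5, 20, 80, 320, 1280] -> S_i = 5*4^i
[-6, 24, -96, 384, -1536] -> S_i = -6*-4^i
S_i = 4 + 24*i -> [4, 28, 52, 76, 100]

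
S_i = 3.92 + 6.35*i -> [3.92, 10.27, 16.62, 22.97, 29.32]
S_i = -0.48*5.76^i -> [-0.48, -2.76, -15.93, -91.73, -528.36]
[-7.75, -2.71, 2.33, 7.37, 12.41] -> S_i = -7.75 + 5.04*i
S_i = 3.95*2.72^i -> [3.95, 10.74, 29.22, 79.49, 216.21]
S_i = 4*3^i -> [4, 12, 36, 108, 324]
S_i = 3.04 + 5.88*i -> [3.04, 8.92, 14.8, 20.68, 26.56]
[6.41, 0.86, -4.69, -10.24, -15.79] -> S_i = 6.41 + -5.55*i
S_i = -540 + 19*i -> [-540, -521, -502, -483, -464]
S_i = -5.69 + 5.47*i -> [-5.69, -0.22, 5.25, 10.72, 16.19]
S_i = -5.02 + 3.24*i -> [-5.02, -1.78, 1.46, 4.7, 7.94]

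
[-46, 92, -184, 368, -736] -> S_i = -46*-2^i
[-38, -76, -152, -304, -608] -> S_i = -38*2^i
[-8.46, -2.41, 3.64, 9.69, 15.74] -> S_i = -8.46 + 6.05*i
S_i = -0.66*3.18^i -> [-0.66, -2.1, -6.67, -21.22, -67.49]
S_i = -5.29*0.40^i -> [-5.29, -2.12, -0.85, -0.34, -0.14]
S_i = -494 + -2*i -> [-494, -496, -498, -500, -502]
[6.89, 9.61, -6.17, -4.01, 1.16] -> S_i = Random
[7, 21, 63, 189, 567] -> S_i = 7*3^i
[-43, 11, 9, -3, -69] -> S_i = Random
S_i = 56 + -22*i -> [56, 34, 12, -10, -32]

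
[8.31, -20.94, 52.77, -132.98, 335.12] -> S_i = 8.31*(-2.52)^i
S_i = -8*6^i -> [-8, -48, -288, -1728, -10368]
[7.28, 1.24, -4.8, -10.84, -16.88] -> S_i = 7.28 + -6.04*i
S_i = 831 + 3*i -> [831, 834, 837, 840, 843]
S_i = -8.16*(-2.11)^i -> [-8.16, 17.22, -36.33, 76.65, -161.74]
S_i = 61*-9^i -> [61, -549, 4941, -44469, 400221]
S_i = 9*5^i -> [9, 45, 225, 1125, 5625]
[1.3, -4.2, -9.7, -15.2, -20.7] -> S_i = 1.30 + -5.50*i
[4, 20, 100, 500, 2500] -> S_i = 4*5^i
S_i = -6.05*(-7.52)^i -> [-6.05, 45.5, -342.13, 2572.82, -19347.58]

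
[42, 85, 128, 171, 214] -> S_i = 42 + 43*i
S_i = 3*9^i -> [3, 27, 243, 2187, 19683]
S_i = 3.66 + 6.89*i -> [3.66, 10.55, 17.44, 24.33, 31.22]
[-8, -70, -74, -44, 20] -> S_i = Random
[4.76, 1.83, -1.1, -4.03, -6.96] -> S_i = 4.76 + -2.93*i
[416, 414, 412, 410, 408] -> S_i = 416 + -2*i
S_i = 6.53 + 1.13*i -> [6.53, 7.66, 8.79, 9.92, 11.05]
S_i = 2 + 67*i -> [2, 69, 136, 203, 270]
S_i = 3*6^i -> [3, 18, 108, 648, 3888]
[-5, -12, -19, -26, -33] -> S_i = -5 + -7*i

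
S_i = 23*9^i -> [23, 207, 1863, 16767, 150903]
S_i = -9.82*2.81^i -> [-9.82, -27.59, -77.54, -217.89, -612.26]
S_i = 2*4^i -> [2, 8, 32, 128, 512]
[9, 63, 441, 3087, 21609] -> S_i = 9*7^i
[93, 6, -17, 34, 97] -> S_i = Random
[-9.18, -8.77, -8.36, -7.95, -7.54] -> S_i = -9.18 + 0.41*i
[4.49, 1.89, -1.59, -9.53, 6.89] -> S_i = Random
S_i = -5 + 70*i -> [-5, 65, 135, 205, 275]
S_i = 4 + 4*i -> [4, 8, 12, 16, 20]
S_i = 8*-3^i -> [8, -24, 72, -216, 648]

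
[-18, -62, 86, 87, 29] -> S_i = Random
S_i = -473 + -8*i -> [-473, -481, -489, -497, -505]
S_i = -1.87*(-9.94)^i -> [-1.87, 18.59, -184.76, 1836.54, -18255.22]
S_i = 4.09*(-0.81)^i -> [4.09, -3.31, 2.68, -2.17, 1.76]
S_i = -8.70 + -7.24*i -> [-8.7, -15.94, -23.18, -30.42, -37.66]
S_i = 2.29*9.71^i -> [2.29, 22.24, 215.91, 2096.49, 20356.94]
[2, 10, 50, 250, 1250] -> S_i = 2*5^i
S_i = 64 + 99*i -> [64, 163, 262, 361, 460]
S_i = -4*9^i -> [-4, -36, -324, -2916, -26244]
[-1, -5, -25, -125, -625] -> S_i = -1*5^i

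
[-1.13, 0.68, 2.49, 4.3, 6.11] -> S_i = -1.13 + 1.81*i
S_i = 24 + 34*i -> [24, 58, 92, 126, 160]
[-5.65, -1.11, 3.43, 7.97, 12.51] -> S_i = -5.65 + 4.54*i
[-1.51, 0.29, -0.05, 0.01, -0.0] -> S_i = -1.51*(-0.19)^i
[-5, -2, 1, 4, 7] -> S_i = -5 + 3*i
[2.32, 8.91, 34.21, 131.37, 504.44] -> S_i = 2.32*3.84^i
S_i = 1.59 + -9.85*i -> [1.59, -8.26, -18.11, -27.96, -37.81]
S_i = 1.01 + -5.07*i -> [1.01, -4.06, -9.13, -14.2, -19.27]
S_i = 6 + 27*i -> [6, 33, 60, 87, 114]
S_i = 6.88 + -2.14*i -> [6.88, 4.74, 2.6, 0.46, -1.68]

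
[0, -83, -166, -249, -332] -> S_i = 0 + -83*i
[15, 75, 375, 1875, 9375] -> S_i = 15*5^i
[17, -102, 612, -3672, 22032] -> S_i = 17*-6^i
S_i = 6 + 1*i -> [6, 7, 8, 9, 10]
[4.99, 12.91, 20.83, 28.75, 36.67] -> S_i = 4.99 + 7.92*i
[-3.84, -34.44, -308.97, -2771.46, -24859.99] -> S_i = -3.84*8.97^i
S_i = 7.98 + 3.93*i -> [7.98, 11.91, 15.84, 19.77, 23.7]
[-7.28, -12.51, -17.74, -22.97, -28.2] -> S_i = -7.28 + -5.23*i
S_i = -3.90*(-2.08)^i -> [-3.9, 8.11, -16.87, 35.1, -73.0]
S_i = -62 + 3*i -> [-62, -59, -56, -53, -50]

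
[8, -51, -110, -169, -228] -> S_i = 8 + -59*i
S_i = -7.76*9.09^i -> [-7.76, -70.54, -641.19, -5828.45, -52980.65]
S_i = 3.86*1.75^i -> [3.86, 6.76, 11.82, 20.69, 36.2]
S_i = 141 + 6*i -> [141, 147, 153, 159, 165]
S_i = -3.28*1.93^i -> [-3.28, -6.33, -12.22, -23.58, -45.51]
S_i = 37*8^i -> [37, 296, 2368, 18944, 151552]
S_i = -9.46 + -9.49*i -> [-9.46, -18.95, -28.44, -37.93, -47.42]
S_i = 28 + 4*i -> [28, 32, 36, 40, 44]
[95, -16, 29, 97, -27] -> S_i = Random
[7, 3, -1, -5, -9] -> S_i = 7 + -4*i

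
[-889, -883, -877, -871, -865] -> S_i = -889 + 6*i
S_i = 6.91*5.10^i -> [6.91, 35.24, 179.73, 916.62, 4674.75]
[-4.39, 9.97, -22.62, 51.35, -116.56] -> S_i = -4.39*(-2.27)^i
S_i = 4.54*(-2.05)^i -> [4.54, -9.31, 19.08, -39.11, 80.18]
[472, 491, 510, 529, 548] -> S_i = 472 + 19*i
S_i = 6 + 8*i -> [6, 14, 22, 30, 38]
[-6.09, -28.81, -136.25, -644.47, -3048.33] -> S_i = -6.09*4.73^i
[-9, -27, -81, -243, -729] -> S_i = -9*3^i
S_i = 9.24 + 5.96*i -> [9.24, 15.2, 21.16, 27.12, 33.08]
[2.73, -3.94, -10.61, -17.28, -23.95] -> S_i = 2.73 + -6.67*i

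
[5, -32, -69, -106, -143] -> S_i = 5 + -37*i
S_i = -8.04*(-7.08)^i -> [-8.04, 56.92, -403.02, 2853.36, -20201.75]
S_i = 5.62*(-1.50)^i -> [5.62, -8.43, 12.64, -18.97, 28.45]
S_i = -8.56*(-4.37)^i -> [-8.56, 37.41, -163.47, 714.36, -3121.76]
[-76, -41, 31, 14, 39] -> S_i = Random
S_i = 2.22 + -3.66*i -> [2.22, -1.44, -5.1, -8.76, -12.42]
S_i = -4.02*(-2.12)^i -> [-4.02, 8.52, -18.07, 38.3, -81.2]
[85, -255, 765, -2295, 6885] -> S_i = 85*-3^i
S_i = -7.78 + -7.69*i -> [-7.78, -15.47, -23.16, -30.85, -38.54]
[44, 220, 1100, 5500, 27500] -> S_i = 44*5^i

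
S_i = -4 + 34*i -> [-4, 30, 64, 98, 132]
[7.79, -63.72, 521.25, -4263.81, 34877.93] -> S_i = 7.79*(-8.18)^i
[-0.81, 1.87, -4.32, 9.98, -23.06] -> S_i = -0.81*(-2.31)^i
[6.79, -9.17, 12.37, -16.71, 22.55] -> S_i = 6.79*(-1.35)^i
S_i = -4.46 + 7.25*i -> [-4.46, 2.79, 10.04, 17.29, 24.54]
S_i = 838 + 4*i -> [838, 842, 846, 850, 854]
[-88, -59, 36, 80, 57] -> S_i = Random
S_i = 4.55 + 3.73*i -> [4.55, 8.28, 12.01, 15.74, 19.47]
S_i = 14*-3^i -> [14, -42, 126, -378, 1134]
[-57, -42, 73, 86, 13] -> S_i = Random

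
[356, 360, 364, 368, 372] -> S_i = 356 + 4*i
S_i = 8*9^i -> [8, 72, 648, 5832, 52488]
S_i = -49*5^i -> [-49, -245, -1225, -6125, -30625]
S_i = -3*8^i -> [-3, -24, -192, -1536, -12288]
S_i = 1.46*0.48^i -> [1.46, 0.7, 0.34, 0.16, 0.08]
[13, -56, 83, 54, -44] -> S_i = Random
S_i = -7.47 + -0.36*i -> [-7.47, -7.83, -8.19, -8.55, -8.91]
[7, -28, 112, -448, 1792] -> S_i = 7*-4^i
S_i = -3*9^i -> [-3, -27, -243, -2187, -19683]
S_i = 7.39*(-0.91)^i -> [7.39, -6.72, 6.12, -5.57, 5.07]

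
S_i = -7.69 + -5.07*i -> [-7.69, -12.76, -17.83, -22.9, -27.97]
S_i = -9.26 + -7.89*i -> [-9.26, -17.15, -25.04, -32.93, -40.82]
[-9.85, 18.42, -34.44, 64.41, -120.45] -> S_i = -9.85*(-1.87)^i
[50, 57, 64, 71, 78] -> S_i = 50 + 7*i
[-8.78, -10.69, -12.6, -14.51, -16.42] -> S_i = -8.78 + -1.91*i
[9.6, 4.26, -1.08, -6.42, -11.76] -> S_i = 9.60 + -5.34*i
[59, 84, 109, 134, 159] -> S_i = 59 + 25*i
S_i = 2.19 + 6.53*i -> [2.19, 8.72, 15.25, 21.78, 28.31]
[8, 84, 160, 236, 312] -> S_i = 8 + 76*i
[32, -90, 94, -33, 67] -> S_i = Random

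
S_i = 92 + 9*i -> [92, 101, 110, 119, 128]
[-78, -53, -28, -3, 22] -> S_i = -78 + 25*i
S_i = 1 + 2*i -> [1, 3, 5, 7, 9]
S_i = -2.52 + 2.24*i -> [-2.52, -0.28, 1.96, 4.2, 6.44]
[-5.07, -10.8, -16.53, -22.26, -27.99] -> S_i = -5.07 + -5.73*i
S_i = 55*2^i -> [55, 110, 220, 440, 880]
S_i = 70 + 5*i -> [70, 75, 80, 85, 90]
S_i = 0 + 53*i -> [0, 53, 106, 159, 212]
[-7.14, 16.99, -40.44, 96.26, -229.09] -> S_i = -7.14*(-2.38)^i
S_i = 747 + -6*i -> [747, 741, 735, 729, 723]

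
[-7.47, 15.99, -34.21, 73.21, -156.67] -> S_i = -7.47*(-2.14)^i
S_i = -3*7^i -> [-3, -21, -147, -1029, -7203]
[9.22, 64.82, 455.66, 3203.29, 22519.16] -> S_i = 9.22*7.03^i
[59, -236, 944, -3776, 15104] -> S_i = 59*-4^i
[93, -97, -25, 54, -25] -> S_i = Random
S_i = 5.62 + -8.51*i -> [5.62, -2.89, -11.4, -19.91, -28.42]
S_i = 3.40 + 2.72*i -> [3.4, 6.12, 8.84, 11.56, 14.28]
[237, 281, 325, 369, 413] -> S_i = 237 + 44*i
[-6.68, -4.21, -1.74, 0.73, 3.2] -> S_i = -6.68 + 2.47*i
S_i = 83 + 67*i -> [83, 150, 217, 284, 351]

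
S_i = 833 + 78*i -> [833, 911, 989, 1067, 1145]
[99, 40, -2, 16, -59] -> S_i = Random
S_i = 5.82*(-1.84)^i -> [5.82, -10.71, 19.7, -36.26, 66.71]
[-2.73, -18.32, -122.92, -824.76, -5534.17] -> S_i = -2.73*6.71^i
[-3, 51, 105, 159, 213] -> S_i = -3 + 54*i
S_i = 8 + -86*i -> [8, -78, -164, -250, -336]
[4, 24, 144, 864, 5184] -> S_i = 4*6^i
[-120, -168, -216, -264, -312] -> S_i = -120 + -48*i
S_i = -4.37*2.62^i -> [-4.37, -11.45, -30.0, -78.59, -205.91]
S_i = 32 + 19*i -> [32, 51, 70, 89, 108]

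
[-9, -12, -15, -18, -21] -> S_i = -9 + -3*i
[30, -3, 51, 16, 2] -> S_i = Random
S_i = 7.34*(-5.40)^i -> [7.34, -39.64, 214.03, -1155.79, 6241.24]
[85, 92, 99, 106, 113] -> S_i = 85 + 7*i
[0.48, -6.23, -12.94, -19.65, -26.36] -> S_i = 0.48 + -6.71*i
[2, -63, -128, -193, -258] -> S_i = 2 + -65*i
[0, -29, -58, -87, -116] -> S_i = 0 + -29*i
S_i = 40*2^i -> [40, 80, 160, 320, 640]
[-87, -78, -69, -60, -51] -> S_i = -87 + 9*i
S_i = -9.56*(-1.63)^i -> [-9.56, 15.58, -25.4, 41.4, -67.49]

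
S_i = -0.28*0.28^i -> [-0.28, -0.08, -0.02, -0.01, -0.0]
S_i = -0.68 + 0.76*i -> [-0.68, 0.08, 0.84, 1.6, 2.36]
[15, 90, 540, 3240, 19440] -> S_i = 15*6^i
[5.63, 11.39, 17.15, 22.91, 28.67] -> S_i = 5.63 + 5.76*i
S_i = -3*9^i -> [-3, -27, -243, -2187, -19683]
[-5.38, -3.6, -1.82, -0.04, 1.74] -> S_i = -5.38 + 1.78*i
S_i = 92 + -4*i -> [92, 88, 84, 80, 76]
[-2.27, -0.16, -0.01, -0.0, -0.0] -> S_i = -2.27*0.07^i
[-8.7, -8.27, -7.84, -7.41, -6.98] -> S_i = -8.70 + 0.43*i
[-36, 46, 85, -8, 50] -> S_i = Random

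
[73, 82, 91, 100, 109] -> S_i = 73 + 9*i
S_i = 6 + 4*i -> [6, 10, 14, 18, 22]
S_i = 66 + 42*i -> [66, 108, 150, 192, 234]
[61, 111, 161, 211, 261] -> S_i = 61 + 50*i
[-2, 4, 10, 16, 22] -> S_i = -2 + 6*i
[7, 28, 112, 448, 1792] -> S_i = 7*4^i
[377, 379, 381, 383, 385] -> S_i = 377 + 2*i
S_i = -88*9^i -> [-88, -792, -7128, -64152, -577368]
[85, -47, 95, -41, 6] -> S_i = Random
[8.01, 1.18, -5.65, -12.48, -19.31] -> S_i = 8.01 + -6.83*i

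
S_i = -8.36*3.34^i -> [-8.36, -27.92, -93.26, -311.49, -1040.38]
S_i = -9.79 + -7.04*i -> [-9.79, -16.83, -23.87, -30.91, -37.95]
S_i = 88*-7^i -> [88, -616, 4312, -30184, 211288]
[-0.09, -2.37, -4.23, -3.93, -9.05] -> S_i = Random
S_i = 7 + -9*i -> [7, -2, -11, -20, -29]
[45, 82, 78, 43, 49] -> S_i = Random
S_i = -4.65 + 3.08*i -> [-4.65, -1.57, 1.51, 4.59, 7.67]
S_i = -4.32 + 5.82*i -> [-4.32, 1.5, 7.32, 13.14, 18.96]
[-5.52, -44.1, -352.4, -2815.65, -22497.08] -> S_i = -5.52*7.99^i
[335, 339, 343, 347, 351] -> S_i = 335 + 4*i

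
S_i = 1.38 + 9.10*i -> [1.38, 10.48, 19.58, 28.68, 37.78]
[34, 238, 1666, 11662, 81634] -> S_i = 34*7^i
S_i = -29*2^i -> [-29, -58, -116, -232, -464]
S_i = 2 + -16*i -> [2, -14, -30, -46, -62]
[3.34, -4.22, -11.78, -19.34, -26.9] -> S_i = 3.34 + -7.56*i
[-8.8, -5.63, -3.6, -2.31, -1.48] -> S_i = -8.80*0.64^i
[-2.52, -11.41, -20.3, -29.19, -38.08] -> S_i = -2.52 + -8.89*i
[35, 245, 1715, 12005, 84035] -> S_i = 35*7^i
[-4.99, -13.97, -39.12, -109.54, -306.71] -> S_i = -4.99*2.80^i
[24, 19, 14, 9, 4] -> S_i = 24 + -5*i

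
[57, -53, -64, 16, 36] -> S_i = Random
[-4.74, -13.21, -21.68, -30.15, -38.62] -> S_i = -4.74 + -8.47*i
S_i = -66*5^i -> [-66, -330, -1650, -8250, -41250]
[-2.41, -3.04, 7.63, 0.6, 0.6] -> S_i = Random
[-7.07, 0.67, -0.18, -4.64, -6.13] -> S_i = Random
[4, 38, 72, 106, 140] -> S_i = 4 + 34*i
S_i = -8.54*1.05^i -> [-8.54, -8.97, -9.42, -9.89, -10.38]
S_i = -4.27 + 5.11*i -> [-4.27, 0.84, 5.95, 11.06, 16.17]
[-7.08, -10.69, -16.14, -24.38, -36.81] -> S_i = -7.08*1.51^i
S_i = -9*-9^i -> [-9, 81, -729, 6561, -59049]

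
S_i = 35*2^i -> [35, 70, 140, 280, 560]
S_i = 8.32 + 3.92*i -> [8.32, 12.24, 16.16, 20.08, 24.0]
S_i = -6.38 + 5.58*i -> [-6.38, -0.8, 4.78, 10.36, 15.94]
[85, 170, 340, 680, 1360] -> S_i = 85*2^i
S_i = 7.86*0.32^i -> [7.86, 2.52, 0.8, 0.26, 0.08]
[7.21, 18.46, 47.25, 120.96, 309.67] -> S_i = 7.21*2.56^i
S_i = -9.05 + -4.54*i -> [-9.05, -13.59, -18.13, -22.67, -27.21]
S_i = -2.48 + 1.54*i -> [-2.48, -0.94, 0.6, 2.14, 3.68]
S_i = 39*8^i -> [39, 312, 2496, 19968, 159744]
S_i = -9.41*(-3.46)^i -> [-9.41, 32.56, -112.65, 389.78, -1348.63]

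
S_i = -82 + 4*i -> [-82, -78, -74, -70, -66]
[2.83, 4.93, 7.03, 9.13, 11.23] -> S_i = 2.83 + 2.10*i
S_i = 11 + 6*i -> [11, 17, 23, 29, 35]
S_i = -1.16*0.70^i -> [-1.16, -0.81, -0.57, -0.4, -0.28]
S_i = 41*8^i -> [41, 328, 2624, 20992, 167936]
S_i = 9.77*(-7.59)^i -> [9.77, -74.15, 562.83, -4271.89, 32423.63]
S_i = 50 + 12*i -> [50, 62, 74, 86, 98]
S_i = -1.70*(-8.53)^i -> [-1.7, 14.5, -123.69, 1055.11, -9000.05]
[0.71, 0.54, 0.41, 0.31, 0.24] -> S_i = 0.71*0.76^i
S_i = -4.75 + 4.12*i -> [-4.75, -0.63, 3.49, 7.61, 11.73]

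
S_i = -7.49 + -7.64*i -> [-7.49, -15.13, -22.77, -30.41, -38.05]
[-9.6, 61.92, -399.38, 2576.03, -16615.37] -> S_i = -9.60*(-6.45)^i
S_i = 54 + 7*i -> [54, 61, 68, 75, 82]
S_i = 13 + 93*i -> [13, 106, 199, 292, 385]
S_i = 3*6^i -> [3, 18, 108, 648, 3888]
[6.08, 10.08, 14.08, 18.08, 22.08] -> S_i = 6.08 + 4.00*i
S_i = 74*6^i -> [74, 444, 2664, 15984, 95904]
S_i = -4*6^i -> [-4, -24, -144, -864, -5184]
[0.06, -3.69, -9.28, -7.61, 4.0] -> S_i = Random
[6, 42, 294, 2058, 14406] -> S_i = 6*7^i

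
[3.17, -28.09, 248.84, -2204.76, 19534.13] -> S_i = 3.17*(-8.86)^i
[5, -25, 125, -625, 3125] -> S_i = 5*-5^i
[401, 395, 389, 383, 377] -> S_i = 401 + -6*i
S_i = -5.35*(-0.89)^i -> [-5.35, 4.76, -4.24, 3.77, -3.36]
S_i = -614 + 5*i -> [-614, -609, -604, -599, -594]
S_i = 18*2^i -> [18, 36, 72, 144, 288]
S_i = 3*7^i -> [3, 21, 147, 1029, 7203]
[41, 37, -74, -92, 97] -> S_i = Random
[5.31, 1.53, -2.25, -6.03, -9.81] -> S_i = 5.31 + -3.78*i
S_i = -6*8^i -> [-6, -48, -384, -3072, -24576]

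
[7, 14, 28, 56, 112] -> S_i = 7*2^i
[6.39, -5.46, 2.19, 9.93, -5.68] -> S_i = Random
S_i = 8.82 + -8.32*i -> [8.82, 0.5, -7.82, -16.14, -24.46]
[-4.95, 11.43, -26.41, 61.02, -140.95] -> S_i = -4.95*(-2.31)^i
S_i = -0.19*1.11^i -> [-0.19, -0.21, -0.23, -0.26, -0.29]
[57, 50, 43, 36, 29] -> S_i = 57 + -7*i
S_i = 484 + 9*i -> [484, 493, 502, 511, 520]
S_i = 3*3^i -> [3, 9, 27, 81, 243]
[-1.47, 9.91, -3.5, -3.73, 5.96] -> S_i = Random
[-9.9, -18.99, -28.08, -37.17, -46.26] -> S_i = -9.90 + -9.09*i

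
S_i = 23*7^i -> [23, 161, 1127, 7889, 55223]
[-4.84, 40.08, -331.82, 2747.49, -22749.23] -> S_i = -4.84*(-8.28)^i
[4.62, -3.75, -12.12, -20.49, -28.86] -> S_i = 4.62 + -8.37*i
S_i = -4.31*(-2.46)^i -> [-4.31, 10.6, -26.08, 64.16, -157.84]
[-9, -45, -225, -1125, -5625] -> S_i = -9*5^i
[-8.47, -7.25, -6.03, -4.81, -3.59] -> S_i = -8.47 + 1.22*i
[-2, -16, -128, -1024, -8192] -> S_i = -2*8^i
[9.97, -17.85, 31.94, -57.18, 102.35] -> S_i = 9.97*(-1.79)^i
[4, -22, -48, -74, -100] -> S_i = 4 + -26*i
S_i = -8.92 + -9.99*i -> [-8.92, -18.91, -28.9, -38.89, -48.88]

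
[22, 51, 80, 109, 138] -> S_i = 22 + 29*i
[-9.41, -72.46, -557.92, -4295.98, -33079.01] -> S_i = -9.41*7.70^i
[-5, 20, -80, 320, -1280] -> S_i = -5*-4^i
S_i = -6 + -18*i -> [-6, -24, -42, -60, -78]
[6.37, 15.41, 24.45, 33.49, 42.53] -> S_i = 6.37 + 9.04*i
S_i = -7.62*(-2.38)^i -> [-7.62, 18.14, -43.16, 102.73, -244.49]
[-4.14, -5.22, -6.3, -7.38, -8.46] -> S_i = -4.14 + -1.08*i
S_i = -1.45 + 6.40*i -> [-1.45, 4.95, 11.35, 17.75, 24.15]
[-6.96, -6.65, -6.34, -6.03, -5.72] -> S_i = -6.96 + 0.31*i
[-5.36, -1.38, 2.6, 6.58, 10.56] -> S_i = -5.36 + 3.98*i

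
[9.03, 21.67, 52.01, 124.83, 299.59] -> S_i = 9.03*2.40^i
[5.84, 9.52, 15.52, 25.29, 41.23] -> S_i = 5.84*1.63^i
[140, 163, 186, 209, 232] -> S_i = 140 + 23*i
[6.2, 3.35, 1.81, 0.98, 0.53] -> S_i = 6.20*0.54^i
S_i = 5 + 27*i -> [5, 32, 59, 86, 113]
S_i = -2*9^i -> [-2, -18, -162, -1458, -13122]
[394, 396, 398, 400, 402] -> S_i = 394 + 2*i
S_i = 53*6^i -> [53, 318, 1908, 11448, 68688]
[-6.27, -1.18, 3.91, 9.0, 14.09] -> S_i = -6.27 + 5.09*i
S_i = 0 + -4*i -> [0, -4, -8, -12, -16]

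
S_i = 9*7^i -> [9, 63, 441, 3087, 21609]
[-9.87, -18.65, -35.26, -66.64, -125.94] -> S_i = -9.87*1.89^i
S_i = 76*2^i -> [76, 152, 304, 608, 1216]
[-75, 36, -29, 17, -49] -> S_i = Random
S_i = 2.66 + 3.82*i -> [2.66, 6.48, 10.3, 14.12, 17.94]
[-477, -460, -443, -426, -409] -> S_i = -477 + 17*i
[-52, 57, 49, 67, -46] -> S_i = Random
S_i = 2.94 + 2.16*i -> [2.94, 5.1, 7.26, 9.42, 11.58]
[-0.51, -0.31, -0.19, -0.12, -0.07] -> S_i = -0.51*0.61^i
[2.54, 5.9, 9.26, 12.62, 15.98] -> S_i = 2.54 + 3.36*i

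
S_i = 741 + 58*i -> [741, 799, 857, 915, 973]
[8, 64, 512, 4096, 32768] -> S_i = 8*8^i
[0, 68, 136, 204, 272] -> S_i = 0 + 68*i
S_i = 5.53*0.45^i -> [5.53, 2.49, 1.12, 0.5, 0.23]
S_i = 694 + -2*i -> [694, 692, 690, 688, 686]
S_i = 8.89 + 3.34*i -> [8.89, 12.23, 15.57, 18.91, 22.25]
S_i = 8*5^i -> [8, 40, 200, 1000, 5000]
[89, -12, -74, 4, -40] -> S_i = Random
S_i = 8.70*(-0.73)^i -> [8.7, -6.35, 4.64, -3.38, 2.47]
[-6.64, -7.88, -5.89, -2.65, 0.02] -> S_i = Random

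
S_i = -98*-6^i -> [-98, 588, -3528, 21168, -127008]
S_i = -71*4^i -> [-71, -284, -1136, -4544, -18176]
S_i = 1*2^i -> [1, 2, 4, 8, 16]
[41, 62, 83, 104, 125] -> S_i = 41 + 21*i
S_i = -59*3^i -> [-59, -177, -531, -1593, -4779]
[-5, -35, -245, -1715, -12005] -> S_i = -5*7^i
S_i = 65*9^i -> [65, 585, 5265, 47385, 426465]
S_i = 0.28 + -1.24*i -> [0.28, -0.96, -2.2, -3.44, -4.68]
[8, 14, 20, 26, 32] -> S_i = 8 + 6*i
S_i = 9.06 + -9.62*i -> [9.06, -0.56, -10.18, -19.8, -29.42]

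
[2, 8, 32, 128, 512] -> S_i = 2*4^i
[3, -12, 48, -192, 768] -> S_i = 3*-4^i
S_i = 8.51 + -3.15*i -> [8.51, 5.36, 2.21, -0.94, -4.09]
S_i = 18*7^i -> [18, 126, 882, 6174, 43218]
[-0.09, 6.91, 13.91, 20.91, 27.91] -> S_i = -0.09 + 7.00*i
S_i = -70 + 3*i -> [-70, -67, -64, -61, -58]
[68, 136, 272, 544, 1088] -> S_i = 68*2^i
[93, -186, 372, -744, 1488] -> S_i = 93*-2^i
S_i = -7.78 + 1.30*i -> [-7.78, -6.48, -5.18, -3.88, -2.58]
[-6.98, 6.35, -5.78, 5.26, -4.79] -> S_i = -6.98*(-0.91)^i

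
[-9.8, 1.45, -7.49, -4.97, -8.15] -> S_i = Random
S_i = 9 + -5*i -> [9, 4, -1, -6, -11]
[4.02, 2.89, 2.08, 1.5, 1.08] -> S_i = 4.02*0.72^i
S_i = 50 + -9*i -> [50, 41, 32, 23, 14]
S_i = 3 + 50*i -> [3, 53, 103, 153, 203]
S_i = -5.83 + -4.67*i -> [-5.83, -10.5, -15.17, -19.84, -24.51]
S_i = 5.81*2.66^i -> [5.81, 15.45, 41.11, 109.35, 290.87]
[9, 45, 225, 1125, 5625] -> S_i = 9*5^i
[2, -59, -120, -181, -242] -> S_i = 2 + -61*i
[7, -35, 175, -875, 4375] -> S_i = 7*-5^i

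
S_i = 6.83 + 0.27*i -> [6.83, 7.1, 7.37, 7.64, 7.91]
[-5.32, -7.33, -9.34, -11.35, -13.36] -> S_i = -5.32 + -2.01*i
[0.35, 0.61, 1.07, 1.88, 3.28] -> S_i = 0.35*1.75^i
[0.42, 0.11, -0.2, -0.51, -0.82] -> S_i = 0.42 + -0.31*i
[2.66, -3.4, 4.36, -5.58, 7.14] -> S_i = 2.66*(-1.28)^i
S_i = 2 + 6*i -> [2, 8, 14, 20, 26]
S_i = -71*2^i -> [-71, -142, -284, -568, -1136]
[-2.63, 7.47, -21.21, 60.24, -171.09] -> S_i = -2.63*(-2.84)^i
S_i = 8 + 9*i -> [8, 17, 26, 35, 44]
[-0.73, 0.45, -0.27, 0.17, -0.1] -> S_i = -0.73*(-0.61)^i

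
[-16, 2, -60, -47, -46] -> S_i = Random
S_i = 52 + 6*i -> [52, 58, 64, 70, 76]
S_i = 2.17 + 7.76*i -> [2.17, 9.93, 17.69, 25.45, 33.21]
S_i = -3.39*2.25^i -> [-3.39, -7.63, -17.16, -38.61, -86.88]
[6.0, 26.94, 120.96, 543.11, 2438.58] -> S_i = 6.00*4.49^i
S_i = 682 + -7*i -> [682, 675, 668, 661, 654]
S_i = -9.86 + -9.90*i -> [-9.86, -19.76, -29.66, -39.56, -49.46]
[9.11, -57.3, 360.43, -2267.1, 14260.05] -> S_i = 9.11*(-6.29)^i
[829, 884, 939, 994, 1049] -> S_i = 829 + 55*i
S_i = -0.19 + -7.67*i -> [-0.19, -7.86, -15.53, -23.2, -30.87]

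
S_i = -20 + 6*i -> [-20, -14, -8, -2, 4]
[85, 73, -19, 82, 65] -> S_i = Random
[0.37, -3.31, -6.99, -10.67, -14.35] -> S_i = 0.37 + -3.68*i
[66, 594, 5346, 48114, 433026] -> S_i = 66*9^i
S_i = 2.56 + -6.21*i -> [2.56, -3.65, -9.86, -16.07, -22.28]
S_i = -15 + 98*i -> [-15, 83, 181, 279, 377]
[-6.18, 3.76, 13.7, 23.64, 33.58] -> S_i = -6.18 + 9.94*i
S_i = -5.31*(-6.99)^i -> [-5.31, 37.12, -259.45, 1813.54, -12676.61]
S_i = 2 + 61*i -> [2, 63, 124, 185, 246]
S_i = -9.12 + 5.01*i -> [-9.12, -4.11, 0.9, 5.91, 10.92]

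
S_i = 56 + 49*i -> [56, 105, 154, 203, 252]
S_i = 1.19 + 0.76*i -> [1.19, 1.95, 2.71, 3.47, 4.23]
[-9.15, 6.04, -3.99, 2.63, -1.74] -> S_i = -9.15*(-0.66)^i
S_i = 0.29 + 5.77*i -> [0.29, 6.06, 11.83, 17.6, 23.37]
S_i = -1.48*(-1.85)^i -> [-1.48, 2.74, -5.07, 9.37, -17.34]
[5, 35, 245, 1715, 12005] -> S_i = 5*7^i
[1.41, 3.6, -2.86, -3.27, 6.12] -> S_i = Random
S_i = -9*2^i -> [-9, -18, -36, -72, -144]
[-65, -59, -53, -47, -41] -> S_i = -65 + 6*i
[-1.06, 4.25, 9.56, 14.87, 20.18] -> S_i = -1.06 + 5.31*i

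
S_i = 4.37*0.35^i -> [4.37, 1.53, 0.54, 0.19, 0.07]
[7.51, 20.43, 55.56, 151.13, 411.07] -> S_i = 7.51*2.72^i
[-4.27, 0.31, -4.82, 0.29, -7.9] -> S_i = Random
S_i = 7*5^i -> [7, 35, 175, 875, 4375]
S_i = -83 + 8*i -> [-83, -75, -67, -59, -51]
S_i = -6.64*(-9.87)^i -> [-6.64, 65.54, -646.85, 6384.39, -63013.95]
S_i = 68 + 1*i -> [68, 69, 70, 71, 72]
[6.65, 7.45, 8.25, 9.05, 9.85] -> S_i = 6.65 + 0.80*i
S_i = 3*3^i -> [3, 9, 27, 81, 243]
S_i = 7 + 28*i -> [7, 35, 63, 91, 119]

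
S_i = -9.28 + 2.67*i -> [-9.28, -6.61, -3.94, -1.27, 1.4]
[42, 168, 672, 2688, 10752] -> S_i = 42*4^i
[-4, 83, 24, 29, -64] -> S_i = Random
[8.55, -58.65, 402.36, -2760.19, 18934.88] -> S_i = 8.55*(-6.86)^i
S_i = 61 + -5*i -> [61, 56, 51, 46, 41]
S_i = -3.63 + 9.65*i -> [-3.63, 6.02, 15.67, 25.32, 34.97]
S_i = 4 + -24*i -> [4, -20, -44, -68, -92]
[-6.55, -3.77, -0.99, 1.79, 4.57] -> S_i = -6.55 + 2.78*i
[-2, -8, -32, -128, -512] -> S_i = -2*4^i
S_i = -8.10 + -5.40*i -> [-8.1, -13.5, -18.9, -24.3, -29.7]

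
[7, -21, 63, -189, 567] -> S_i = 7*-3^i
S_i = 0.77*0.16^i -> [0.77, 0.12, 0.02, 0.0, 0.0]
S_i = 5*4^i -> [5, 20, 80, 320, 1280]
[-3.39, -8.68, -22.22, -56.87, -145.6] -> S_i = -3.39*2.56^i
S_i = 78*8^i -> [78, 624, 4992, 39936, 319488]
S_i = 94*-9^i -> [94, -846, 7614, -68526, 616734]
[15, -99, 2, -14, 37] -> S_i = Random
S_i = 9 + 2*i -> [9, 11, 13, 15, 17]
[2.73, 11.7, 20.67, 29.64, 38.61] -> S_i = 2.73 + 8.97*i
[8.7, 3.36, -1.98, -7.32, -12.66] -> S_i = 8.70 + -5.34*i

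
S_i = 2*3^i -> [2, 6, 18, 54, 162]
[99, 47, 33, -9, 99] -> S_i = Random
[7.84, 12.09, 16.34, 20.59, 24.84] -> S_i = 7.84 + 4.25*i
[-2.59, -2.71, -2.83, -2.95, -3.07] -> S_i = -2.59 + -0.12*i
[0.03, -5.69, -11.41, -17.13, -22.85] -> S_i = 0.03 + -5.72*i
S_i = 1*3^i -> [1, 3, 9, 27, 81]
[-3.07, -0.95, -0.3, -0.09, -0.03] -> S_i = -3.07*0.31^i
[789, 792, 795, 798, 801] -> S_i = 789 + 3*i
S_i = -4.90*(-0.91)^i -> [-4.9, 4.46, -4.06, 3.69, -3.36]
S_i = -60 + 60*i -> [-60, 0, 60, 120, 180]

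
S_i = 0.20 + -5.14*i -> [0.2, -4.94, -10.08, -15.22, -20.36]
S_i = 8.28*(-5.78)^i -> [8.28, -47.86, 276.62, -1598.87, 9241.48]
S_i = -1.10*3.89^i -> [-1.1, -4.28, -16.65, -64.75, -251.88]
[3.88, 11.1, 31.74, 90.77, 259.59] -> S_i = 3.88*2.86^i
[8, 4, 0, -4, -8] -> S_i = 8 + -4*i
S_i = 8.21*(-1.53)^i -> [8.21, -12.56, 19.22, -29.4, 44.99]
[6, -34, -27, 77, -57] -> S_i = Random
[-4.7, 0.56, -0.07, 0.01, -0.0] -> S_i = -4.70*(-0.12)^i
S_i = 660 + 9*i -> [660, 669, 678, 687, 696]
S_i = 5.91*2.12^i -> [5.91, 12.53, 26.56, 56.31, 119.38]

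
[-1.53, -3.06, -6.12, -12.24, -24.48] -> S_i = -1.53*2.00^i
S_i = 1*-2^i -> [1, -2, 4, -8, 16]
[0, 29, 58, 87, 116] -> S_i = 0 + 29*i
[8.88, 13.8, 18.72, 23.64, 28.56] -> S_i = 8.88 + 4.92*i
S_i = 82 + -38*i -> [82, 44, 6, -32, -70]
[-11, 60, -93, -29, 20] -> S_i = Random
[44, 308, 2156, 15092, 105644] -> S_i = 44*7^i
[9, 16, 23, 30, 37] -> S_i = 9 + 7*i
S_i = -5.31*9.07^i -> [-5.31, -48.16, -436.83, -3962.02, -35935.5]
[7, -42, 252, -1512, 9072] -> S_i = 7*-6^i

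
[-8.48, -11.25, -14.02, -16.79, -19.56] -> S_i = -8.48 + -2.77*i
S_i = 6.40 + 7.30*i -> [6.4, 13.7, 21.0, 28.3, 35.6]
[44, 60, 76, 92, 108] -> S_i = 44 + 16*i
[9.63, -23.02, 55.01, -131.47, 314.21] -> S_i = 9.63*(-2.39)^i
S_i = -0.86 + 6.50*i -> [-0.86, 5.64, 12.14, 18.64, 25.14]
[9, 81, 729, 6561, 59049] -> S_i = 9*9^i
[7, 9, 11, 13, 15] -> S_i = 7 + 2*i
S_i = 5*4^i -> [5, 20, 80, 320, 1280]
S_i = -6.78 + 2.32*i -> [-6.78, -4.46, -2.14, 0.18, 2.5]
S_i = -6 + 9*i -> [-6, 3, 12, 21, 30]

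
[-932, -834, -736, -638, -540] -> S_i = -932 + 98*i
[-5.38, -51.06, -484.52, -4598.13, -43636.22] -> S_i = -5.38*9.49^i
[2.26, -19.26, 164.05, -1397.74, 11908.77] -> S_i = 2.26*(-8.52)^i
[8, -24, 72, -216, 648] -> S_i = 8*-3^i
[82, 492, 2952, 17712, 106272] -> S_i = 82*6^i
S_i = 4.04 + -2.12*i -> [4.04, 1.92, -0.2, -2.32, -4.44]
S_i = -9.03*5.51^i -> [-9.03, -49.76, -274.15, -1510.58, -8323.27]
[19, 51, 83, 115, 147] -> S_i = 19 + 32*i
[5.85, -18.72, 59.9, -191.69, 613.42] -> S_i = 5.85*(-3.20)^i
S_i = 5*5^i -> [5, 25, 125, 625, 3125]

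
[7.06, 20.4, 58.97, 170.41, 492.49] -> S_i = 7.06*2.89^i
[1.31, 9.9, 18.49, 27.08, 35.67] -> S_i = 1.31 + 8.59*i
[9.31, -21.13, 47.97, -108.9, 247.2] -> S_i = 9.31*(-2.27)^i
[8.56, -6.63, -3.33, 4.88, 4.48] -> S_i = Random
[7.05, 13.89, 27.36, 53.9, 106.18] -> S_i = 7.05*1.97^i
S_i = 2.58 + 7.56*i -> [2.58, 10.14, 17.7, 25.26, 32.82]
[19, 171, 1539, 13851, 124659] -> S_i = 19*9^i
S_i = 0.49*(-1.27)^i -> [0.49, -0.62, 0.79, -1.0, 1.27]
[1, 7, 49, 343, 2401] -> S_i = 1*7^i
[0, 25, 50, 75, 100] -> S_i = 0 + 25*i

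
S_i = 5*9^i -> [5, 45, 405, 3645, 32805]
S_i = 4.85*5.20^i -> [4.85, 25.22, 131.14, 681.95, 3546.13]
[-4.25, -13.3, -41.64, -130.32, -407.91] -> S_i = -4.25*3.13^i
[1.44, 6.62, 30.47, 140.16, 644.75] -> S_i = 1.44*4.60^i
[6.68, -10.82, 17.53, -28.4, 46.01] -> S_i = 6.68*(-1.62)^i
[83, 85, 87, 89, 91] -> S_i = 83 + 2*i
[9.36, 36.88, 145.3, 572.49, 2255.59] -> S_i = 9.36*3.94^i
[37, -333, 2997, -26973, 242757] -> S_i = 37*-9^i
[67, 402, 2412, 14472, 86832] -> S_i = 67*6^i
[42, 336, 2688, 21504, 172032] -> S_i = 42*8^i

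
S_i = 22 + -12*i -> [22, 10, -2, -14, -26]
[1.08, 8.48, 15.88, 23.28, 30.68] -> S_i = 1.08 + 7.40*i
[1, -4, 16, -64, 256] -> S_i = 1*-4^i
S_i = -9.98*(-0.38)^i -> [-9.98, 3.79, -1.44, 0.55, -0.21]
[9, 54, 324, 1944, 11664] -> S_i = 9*6^i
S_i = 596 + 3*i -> [596, 599, 602, 605, 608]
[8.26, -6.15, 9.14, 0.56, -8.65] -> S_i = Random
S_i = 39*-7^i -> [39, -273, 1911, -13377, 93639]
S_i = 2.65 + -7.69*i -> [2.65, -5.04, -12.73, -20.42, -28.11]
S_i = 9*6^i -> [9, 54, 324, 1944, 11664]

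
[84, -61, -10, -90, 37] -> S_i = Random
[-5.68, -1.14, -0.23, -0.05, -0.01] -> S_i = -5.68*0.20^i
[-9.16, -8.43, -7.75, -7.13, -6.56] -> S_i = -9.16*0.92^i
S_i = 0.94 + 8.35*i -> [0.94, 9.29, 17.64, 25.99, 34.34]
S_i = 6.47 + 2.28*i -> [6.47, 8.75, 11.03, 13.31, 15.59]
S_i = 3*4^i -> [3, 12, 48, 192, 768]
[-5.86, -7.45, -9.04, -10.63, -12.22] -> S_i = -5.86 + -1.59*i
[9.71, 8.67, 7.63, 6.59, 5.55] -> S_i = 9.71 + -1.04*i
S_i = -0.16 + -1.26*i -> [-0.16, -1.42, -2.68, -3.94, -5.2]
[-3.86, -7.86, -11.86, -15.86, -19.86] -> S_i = -3.86 + -4.00*i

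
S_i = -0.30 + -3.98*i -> [-0.3, -4.28, -8.26, -12.24, -16.22]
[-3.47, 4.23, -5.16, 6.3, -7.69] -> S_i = -3.47*(-1.22)^i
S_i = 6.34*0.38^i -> [6.34, 2.41, 0.92, 0.35, 0.13]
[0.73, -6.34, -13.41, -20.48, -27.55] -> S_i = 0.73 + -7.07*i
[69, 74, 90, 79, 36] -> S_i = Random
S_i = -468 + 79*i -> [-468, -389, -310, -231, -152]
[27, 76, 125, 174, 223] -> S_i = 27 + 49*i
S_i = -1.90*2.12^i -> [-1.9, -4.03, -8.54, -18.1, -38.38]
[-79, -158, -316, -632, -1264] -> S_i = -79*2^i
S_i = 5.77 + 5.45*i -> [5.77, 11.22, 16.67, 22.12, 27.57]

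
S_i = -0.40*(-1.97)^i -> [-0.4, 0.79, -1.55, 3.06, -6.02]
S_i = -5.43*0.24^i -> [-5.43, -1.3, -0.31, -0.08, -0.02]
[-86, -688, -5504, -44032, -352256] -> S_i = -86*8^i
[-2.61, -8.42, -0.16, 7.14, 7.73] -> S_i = Random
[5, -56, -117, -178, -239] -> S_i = 5 + -61*i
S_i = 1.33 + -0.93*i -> [1.33, 0.4, -0.53, -1.46, -2.39]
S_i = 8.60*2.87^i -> [8.6, 24.68, 70.84, 203.3, 583.48]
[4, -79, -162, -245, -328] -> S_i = 4 + -83*i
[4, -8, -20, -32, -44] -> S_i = 4 + -12*i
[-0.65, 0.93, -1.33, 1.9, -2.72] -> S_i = -0.65*(-1.43)^i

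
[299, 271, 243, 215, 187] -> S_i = 299 + -28*i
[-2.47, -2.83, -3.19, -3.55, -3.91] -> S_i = -2.47 + -0.36*i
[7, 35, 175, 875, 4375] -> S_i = 7*5^i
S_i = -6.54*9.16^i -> [-6.54, -59.91, -548.74, -5026.48, -46042.58]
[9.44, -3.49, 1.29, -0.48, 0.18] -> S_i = 9.44*(-0.37)^i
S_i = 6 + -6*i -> [6, 0, -6, -12, -18]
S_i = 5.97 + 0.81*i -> [5.97, 6.78, 7.59, 8.4, 9.21]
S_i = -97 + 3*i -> [-97, -94, -91, -88, -85]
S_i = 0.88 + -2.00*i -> [0.88, -1.12, -3.12, -5.12, -7.12]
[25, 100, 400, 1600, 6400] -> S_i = 25*4^i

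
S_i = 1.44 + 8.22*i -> [1.44, 9.66, 17.88, 26.1, 34.32]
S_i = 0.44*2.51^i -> [0.44, 1.1, 2.77, 6.96, 17.46]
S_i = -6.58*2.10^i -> [-6.58, -13.82, -29.02, -60.94, -127.97]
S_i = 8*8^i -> [8, 64, 512, 4096, 32768]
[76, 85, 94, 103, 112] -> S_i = 76 + 9*i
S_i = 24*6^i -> [24, 144, 864, 5184, 31104]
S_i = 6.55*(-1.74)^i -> [6.55, -11.4, 19.83, -34.51, 60.04]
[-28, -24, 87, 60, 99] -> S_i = Random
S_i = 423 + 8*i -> [423, 431, 439, 447, 455]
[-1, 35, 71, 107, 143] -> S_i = -1 + 36*i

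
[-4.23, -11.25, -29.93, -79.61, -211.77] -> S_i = -4.23*2.66^i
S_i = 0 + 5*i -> [0, 5, 10, 15, 20]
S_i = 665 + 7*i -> [665, 672, 679, 686, 693]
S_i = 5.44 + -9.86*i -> [5.44, -4.42, -14.28, -24.14, -34.0]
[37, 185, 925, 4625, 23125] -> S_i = 37*5^i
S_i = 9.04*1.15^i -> [9.04, 10.4, 11.96, 13.75, 15.81]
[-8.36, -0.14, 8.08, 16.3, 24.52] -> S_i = -8.36 + 8.22*i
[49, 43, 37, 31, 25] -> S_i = 49 + -6*i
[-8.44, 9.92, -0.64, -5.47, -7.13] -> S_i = Random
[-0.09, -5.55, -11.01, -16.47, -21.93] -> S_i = -0.09 + -5.46*i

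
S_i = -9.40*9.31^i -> [-9.4, -87.51, -814.76, -7585.37, -70619.82]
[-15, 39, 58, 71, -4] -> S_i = Random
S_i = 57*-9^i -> [57, -513, 4617, -41553, 373977]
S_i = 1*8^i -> [1, 8, 64, 512, 4096]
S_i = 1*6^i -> [1, 6, 36, 216, 1296]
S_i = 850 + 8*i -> [850, 858, 866, 874, 882]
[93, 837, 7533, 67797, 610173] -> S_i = 93*9^i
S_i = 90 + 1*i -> [90, 91, 92, 93, 94]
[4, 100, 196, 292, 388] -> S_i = 4 + 96*i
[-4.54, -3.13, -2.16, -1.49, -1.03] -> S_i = -4.54*0.69^i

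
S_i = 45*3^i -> [45, 135, 405, 1215, 3645]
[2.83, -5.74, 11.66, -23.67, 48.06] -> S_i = 2.83*(-2.03)^i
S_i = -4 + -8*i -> [-4, -12, -20, -28, -36]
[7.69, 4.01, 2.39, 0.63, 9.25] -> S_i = Random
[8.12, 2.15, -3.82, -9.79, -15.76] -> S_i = 8.12 + -5.97*i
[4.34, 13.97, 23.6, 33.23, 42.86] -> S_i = 4.34 + 9.63*i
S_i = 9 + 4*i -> [9, 13, 17, 21, 25]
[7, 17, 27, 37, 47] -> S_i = 7 + 10*i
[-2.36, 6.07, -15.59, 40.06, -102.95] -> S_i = -2.36*(-2.57)^i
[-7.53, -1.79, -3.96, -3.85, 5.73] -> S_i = Random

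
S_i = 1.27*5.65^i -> [1.27, 7.18, 40.54, 229.06, 1294.19]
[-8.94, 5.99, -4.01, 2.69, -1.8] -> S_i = -8.94*(-0.67)^i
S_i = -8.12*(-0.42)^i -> [-8.12, 3.41, -1.43, 0.6, -0.25]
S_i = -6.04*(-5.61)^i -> [-6.04, 33.88, -190.09, 1066.41, -5982.58]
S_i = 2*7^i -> [2, 14, 98, 686, 4802]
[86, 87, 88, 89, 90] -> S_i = 86 + 1*i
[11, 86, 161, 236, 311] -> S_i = 11 + 75*i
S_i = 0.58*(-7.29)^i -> [0.58, -4.23, 30.82, -224.7, 1638.09]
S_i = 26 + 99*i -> [26, 125, 224, 323, 422]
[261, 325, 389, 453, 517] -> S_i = 261 + 64*i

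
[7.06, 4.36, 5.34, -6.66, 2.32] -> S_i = Random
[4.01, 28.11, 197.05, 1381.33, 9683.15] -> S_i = 4.01*7.01^i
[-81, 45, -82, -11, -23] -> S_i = Random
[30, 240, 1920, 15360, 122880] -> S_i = 30*8^i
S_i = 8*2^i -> [8, 16, 32, 64, 128]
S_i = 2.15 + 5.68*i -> [2.15, 7.83, 13.51, 19.19, 24.87]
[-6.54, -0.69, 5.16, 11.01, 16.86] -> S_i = -6.54 + 5.85*i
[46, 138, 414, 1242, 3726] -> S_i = 46*3^i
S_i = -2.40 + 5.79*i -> [-2.4, 3.39, 9.18, 14.97, 20.76]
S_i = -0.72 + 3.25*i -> [-0.72, 2.53, 5.78, 9.03, 12.28]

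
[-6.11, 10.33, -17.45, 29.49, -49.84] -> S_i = -6.11*(-1.69)^i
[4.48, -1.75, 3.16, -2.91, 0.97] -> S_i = Random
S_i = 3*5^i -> [3, 15, 75, 375, 1875]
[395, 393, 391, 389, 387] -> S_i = 395 + -2*i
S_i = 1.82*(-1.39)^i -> [1.82, -2.53, 3.52, -4.89, 6.79]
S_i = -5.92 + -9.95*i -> [-5.92, -15.87, -25.82, -35.77, -45.72]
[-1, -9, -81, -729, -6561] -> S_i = -1*9^i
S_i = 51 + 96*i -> [51, 147, 243, 339, 435]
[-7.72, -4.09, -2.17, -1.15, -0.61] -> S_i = -7.72*0.53^i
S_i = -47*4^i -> [-47, -188, -752, -3008, -12032]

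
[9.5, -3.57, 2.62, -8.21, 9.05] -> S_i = Random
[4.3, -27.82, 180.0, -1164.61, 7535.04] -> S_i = 4.30*(-6.47)^i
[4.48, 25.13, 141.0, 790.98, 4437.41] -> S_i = 4.48*5.61^i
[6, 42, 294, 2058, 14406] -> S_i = 6*7^i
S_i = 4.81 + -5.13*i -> [4.81, -0.32, -5.45, -10.58, -15.71]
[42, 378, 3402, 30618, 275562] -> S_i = 42*9^i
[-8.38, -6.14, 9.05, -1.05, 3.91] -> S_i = Random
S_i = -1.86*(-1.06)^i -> [-1.86, 1.97, -2.09, 2.22, -2.35]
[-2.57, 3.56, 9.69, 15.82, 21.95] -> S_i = -2.57 + 6.13*i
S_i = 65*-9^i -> [65, -585, 5265, -47385, 426465]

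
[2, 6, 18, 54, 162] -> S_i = 2*3^i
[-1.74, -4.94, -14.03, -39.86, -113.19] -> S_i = -1.74*2.84^i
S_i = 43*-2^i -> [43, -86, 172, -344, 688]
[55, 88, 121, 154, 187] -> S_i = 55 + 33*i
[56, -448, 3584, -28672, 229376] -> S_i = 56*-8^i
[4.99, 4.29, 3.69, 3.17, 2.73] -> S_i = 4.99*0.86^i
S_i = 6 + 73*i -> [6, 79, 152, 225, 298]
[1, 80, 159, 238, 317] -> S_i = 1 + 79*i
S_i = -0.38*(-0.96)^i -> [-0.38, 0.36, -0.35, 0.34, -0.32]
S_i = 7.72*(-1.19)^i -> [7.72, -9.19, 10.93, -13.01, 15.48]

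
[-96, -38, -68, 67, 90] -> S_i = Random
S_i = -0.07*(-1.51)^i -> [-0.07, 0.11, -0.16, 0.24, -0.36]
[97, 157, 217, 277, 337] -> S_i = 97 + 60*i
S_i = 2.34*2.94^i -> [2.34, 6.88, 20.23, 59.46, 174.83]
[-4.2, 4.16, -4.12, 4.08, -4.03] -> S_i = -4.20*(-0.99)^i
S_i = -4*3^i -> [-4, -12, -36, -108, -324]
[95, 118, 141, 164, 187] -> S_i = 95 + 23*i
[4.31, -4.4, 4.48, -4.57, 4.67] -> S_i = 4.31*(-1.02)^i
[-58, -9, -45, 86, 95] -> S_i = Random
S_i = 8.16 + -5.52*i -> [8.16, 2.64, -2.88, -8.4, -13.92]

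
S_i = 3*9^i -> [3, 27, 243, 2187, 19683]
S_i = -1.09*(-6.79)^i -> [-1.09, 7.4, -50.25, 341.22, -2316.89]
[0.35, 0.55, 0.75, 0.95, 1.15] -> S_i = 0.35 + 0.20*i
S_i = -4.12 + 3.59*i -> [-4.12, -0.53, 3.06, 6.65, 10.24]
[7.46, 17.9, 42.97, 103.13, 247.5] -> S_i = 7.46*2.40^i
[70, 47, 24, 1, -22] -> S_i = 70 + -23*i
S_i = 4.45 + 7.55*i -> [4.45, 12.0, 19.55, 27.1, 34.65]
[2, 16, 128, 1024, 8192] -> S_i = 2*8^i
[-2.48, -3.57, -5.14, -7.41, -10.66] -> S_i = -2.48*1.44^i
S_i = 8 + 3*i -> [8, 11, 14, 17, 20]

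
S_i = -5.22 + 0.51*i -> [-5.22, -4.71, -4.2, -3.69, -3.18]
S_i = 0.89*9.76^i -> [0.89, 8.69, 84.78, 827.45, 8075.87]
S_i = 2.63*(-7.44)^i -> [2.63, -19.57, 145.58, -1083.11, 8058.38]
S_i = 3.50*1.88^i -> [3.5, 6.58, 12.37, 23.26, 43.72]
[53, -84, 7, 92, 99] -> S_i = Random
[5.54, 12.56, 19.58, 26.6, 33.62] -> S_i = 5.54 + 7.02*i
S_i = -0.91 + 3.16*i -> [-0.91, 2.25, 5.41, 8.57, 11.73]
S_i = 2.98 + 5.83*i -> [2.98, 8.81, 14.64, 20.47, 26.3]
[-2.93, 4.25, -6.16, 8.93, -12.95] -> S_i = -2.93*(-1.45)^i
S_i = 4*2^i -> [4, 8, 16, 32, 64]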